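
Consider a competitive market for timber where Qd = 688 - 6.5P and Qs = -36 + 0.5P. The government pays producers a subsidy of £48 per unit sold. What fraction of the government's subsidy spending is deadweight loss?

DWL / government spending = 39/133

Pre-subsidy: 688 - 6.5P = -36 + 0.5P gives P* = 724/7, Q* = 110/7.
With the subsidy, sellers receive Ps = Pb + 48 for each unit, where Pb is the price buyers pay.
Supply in terms of Pb becomes Qs = -36 + 0.5(Pb + 48) = -12 + 0.5Pb. Setting this equal to demand: 688 - 6.5Pb = -12 + 0.5Pb, so Pb = 100.
Sellers receive Ps = 100 + 48 = 148; Q' = 688 − 6.5·100 = 38.
ΔCS = ½(110/7 + 38)(724/7 − 100) = 4512/49; ΔPS = ½(110/7 + 38)(148 − 724/7) = 58656/49.
Government spending = 48 × 38 = 1824.
DWL = ½ × 48 × (38 − 110/7) = 3744/7; fraction = (3744/7) / 1824 = 39/133.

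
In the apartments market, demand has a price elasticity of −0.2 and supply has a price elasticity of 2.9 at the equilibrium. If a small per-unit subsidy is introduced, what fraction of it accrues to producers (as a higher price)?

For a small subsidy around the equilibrium, the benefit split depends on the relative slopes, which at a point are proportional to the elasticities.
Buyer share = εs/(εs + |εd|) = 2.9/(2.9 + 0.2) = 29/31; seller share = |εd|/(εs + |εd|) = 2/31.
So producers capture 2/31 of the subsidy.

Producer share = 2/31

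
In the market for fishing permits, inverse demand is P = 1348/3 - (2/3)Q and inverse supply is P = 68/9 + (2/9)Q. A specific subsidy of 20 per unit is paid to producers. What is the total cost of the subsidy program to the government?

Government cost = 10390

Pre-subsidy: 1348/3 - (2/3)Q = 68/9 + (2/9)Q gives Q* = 497 and P* = 118.
With the subsidy, sellers receive Ps = Pb + 20 for each unit, where Pb is the price buyers pay.
On the curves, Pb = 1348/3 - (2/3)Q and Ps = 68/9 + (2/9)Q; the wedge Ps − Pb = 20 gives 68/9 + (2/9)Q − (1348/3 - (2/3)Q) = 20, so Q' = 519.5.
Then Pb = 1348/3 − (2/3)·519.5 = 103 and Ps = 68/9 + (2/9)·519.5 = 123.
Government outlay = subsidy × quantity = 20 × 519.5 = 10390.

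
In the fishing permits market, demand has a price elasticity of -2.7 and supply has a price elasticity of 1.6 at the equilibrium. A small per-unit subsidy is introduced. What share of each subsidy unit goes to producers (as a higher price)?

For a small subsidy around the equilibrium, the benefit split depends on the relative slopes, which at a point are proportional to the elasticities.
Buyer share = εs/(εs + |εd|) = 1.6/(1.6 + 2.7) = 16/43; seller share = |εd|/(εs + |εd|) = 27/43.
So producers capture 27/43 of the subsidy.

Producer share = 27/43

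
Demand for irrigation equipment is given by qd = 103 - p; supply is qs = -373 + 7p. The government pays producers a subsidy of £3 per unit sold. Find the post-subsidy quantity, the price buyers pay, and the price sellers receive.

Pre-subsidy: 103 - p = -373 + 7p gives p* = 59.5, q* = 43.5.
With the subsidy, sellers receive ps = pb + 3 for each unit, where pb is the price buyers pay.
Supply in terms of pb becomes qs = -373 + 7(pb + 3) = -352 + 7pb. Setting this equal to demand: 103 - pb = -352 + 7pb, so pb = 56.875.
Sellers receive ps = 56.875 + 3 = 59.875; q' = 103 − 1·56.875 = 46.125.

q' = 46.125; buyers pay £56.875; sellers receive £59.875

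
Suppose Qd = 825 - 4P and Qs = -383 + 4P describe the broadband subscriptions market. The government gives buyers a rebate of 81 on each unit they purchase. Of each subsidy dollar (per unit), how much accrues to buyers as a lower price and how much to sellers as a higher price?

Pre-subsidy: 825 - 4P = -383 + 4P gives P* = 151, Q* = 221.
With the rebate, buyers effectively pay Pb = Ps − 81, where Ps is the price sellers receive.
Demand in terms of Ps becomes Qd = 825 − 4(Ps − 81) = 1149 - 4Ps. Setting this equal to supply: 1149 - 4Ps = -383 + 4Ps, so Ps = 191.5.
Buyers pay Pb = 191.5 − 81 = 110.5; Q' = -383 + 4·191.5 = 383.
Buyers' price falls by P* − Pb = 151 − 110.5 = 40.5; sellers' price rises by Ps − P* = 191.5 − 151 = 40.5.

Buyers gain 40.5 per unit; sellers gain 40.5 per unit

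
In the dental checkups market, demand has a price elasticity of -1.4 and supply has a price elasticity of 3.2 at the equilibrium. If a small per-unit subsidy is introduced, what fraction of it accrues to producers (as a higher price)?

Producer share = 7/23

For a small subsidy around the equilibrium, the benefit split depends on the relative slopes, which at a point are proportional to the elasticities.
Buyer share = εs/(εs + |εd|) = 3.2/(3.2 + 1.4) = 16/23; seller share = |εd|/(εs + |εd|) = 7/23.
So producers capture 7/23 of the subsidy.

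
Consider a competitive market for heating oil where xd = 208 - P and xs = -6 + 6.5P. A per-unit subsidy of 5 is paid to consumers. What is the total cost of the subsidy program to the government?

Government cost = 919

Pre-subsidy: 208 - P = -6 + 6.5P gives P* = 428/15, x* = 2692/15.
With the rebate, buyers effectively pay Pb = Ps − 5, where Ps is the price sellers receive.
Demand in terms of Ps becomes xd = 208 − 1(Ps − 5) = 213 - Ps. Setting this equal to supply: 213 - Ps = -6 + 6.5Ps, so Ps = 29.2.
Buyers pay Pb = 29.2 − 5 = 24.2; x' = -6 + 6.5·29.2 = 183.8.
Government outlay = subsidy × quantity = 5 × 183.8 = 919.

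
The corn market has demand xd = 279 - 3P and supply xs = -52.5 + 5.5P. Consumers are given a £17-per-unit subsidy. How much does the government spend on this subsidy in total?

Government cost = £3315

Pre-subsidy: 279 - 3P = -52.5 + 5.5P gives P* = 39, x* = 162.
With the rebate, buyers effectively pay Pb = Ps − 17, where Ps is the price sellers receive.
Demand in terms of Ps becomes xd = 279 − 3(Ps − 17) = 330 - 3Ps. Setting this equal to supply: 330 - 3Ps = -52.5 + 5.5Ps, so Ps = 45.
Buyers pay Pb = 45 − 17 = 28; x' = -52.5 + 5.5·45 = 195.
Government outlay = subsidy × quantity = 17 × 195 = 3315.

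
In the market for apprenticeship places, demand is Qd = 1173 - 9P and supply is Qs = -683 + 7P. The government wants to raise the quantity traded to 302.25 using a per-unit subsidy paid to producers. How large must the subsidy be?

Required subsidy s = 44 per unit

At Q = 302.25, invert demand for the buyer price: Pb = (1173 − 302.25)/9 = 96.75; invert supply for the seller price: Ps = (302.25 − (-683))/7 = 140.75.
The subsidy must fill the gap: s = Ps − Pb = 140.75 − 96.75 = 44.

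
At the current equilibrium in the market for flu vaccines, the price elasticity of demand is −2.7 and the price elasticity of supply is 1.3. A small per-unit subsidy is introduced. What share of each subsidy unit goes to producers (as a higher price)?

Producer share = 0.675

For a small subsidy around the equilibrium, the benefit split depends on the relative slopes, which at a point are proportional to the elasticities.
Buyer share = εs/(εs + |εd|) = 1.3/(1.3 + 2.7) = 0.325; seller share = |εd|/(εs + |εd|) = 0.675.
So producers capture 0.675 of the subsidy.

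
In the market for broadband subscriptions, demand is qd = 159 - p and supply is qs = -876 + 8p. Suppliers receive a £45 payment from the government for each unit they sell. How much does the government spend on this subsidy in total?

Government cost = £3780

Pre-subsidy: 159 - p = -876 + 8p gives p* = 115, q* = 44.
With the subsidy, sellers receive ps = pb + 45 for each unit, where pb is the price buyers pay.
Supply in terms of pb becomes qs = -876 + 8(pb + 45) = -516 + 8pb. Setting this equal to demand: 159 - pb = -516 + 8pb, so pb = 75.
Sellers receive ps = 75 + 45 = 120; q' = 159 − 1·75 = 84.
Government outlay = subsidy × quantity = 45 × 84 = 3780.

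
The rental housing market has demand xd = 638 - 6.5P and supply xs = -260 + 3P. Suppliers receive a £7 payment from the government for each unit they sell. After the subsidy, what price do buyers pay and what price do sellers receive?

Buyers pay 1754/19; sellers receive 1887/19

Pre-subsidy: 638 - 6.5P = -260 + 3P gives P* = 1796/19, x* = 448/19.
With the subsidy, sellers receive Ps = Pb + 7 for each unit, where Pb is the price buyers pay.
Supply in terms of Pb becomes xs = -260 + 3(Pb + 7) = -239 + 3Pb. Setting this equal to demand: 638 - 6.5Pb = -239 + 3Pb, so Pb = 1754/19.
Sellers receive Ps = 1754/19 + 7 = 1887/19; x' = 638 − 6.5·(1754/19) = 721/19.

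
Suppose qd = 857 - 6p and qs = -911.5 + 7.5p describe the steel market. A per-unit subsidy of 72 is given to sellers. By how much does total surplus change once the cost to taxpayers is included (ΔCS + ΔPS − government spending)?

Net change in total surplus = -8640

Pre-subsidy: 857 - 6p = -911.5 + 7.5p gives p* = 131, q* = 71.
With the subsidy, sellers receive ps = pb + 72 for each unit, where pb is the price buyers pay.
Supply in terms of pb becomes qs = -911.5 + 7.5(pb + 72) = -371.5 + 7.5pb. Setting this equal to demand: 857 - 6pb = -371.5 + 7.5pb, so pb = 91.
Sellers receive ps = 91 + 72 = 163; q' = 857 − 6·91 = 311.
ΔCS = ½(71 + 311)(131 − 91) = 7640; ΔPS = ½(71 + 311)(163 − 131) = 6112.
Government spending = 72 × 311 = 22392.
Net change = 7640 + 6112 − 22392 = -8640. The loss equals the DWL triangle ½·72·240.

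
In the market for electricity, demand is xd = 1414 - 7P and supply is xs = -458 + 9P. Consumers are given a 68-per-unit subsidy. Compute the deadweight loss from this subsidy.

Deadweight loss = 9103.5

Pre-subsidy: 1414 - 7P = -458 + 9P gives P* = 117, x* = 595.
With the rebate, buyers effectively pay Pb = Ps − 68, where Ps is the price sellers receive.
Demand in terms of Ps becomes xd = 1414 − 7(Ps − 68) = 1890 - 7Ps. Setting this equal to supply: 1890 - 7Ps = -458 + 9Ps, so Ps = 146.75.
Buyers pay Pb = 146.75 − 68 = 78.75; x' = -458 + 9·146.75 = 862.75.
The subsidy expands output by 862.75 − 595 = 267.75 past the efficient level; on those units the gap between marginal cost and willingness to pay runs from 0 up to 68.
DWL = ½ × 68 × 267.75 = 9103.5.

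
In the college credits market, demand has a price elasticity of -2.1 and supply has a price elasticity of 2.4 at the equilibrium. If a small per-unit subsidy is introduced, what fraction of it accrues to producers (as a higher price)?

Producer share = 7/15

For a small subsidy around the equilibrium, the benefit split depends on the relative slopes, which at a point are proportional to the elasticities.
Buyer share = εs/(εs + |εd|) = 2.4/(2.4 + 2.1) = 8/15; seller share = |εd|/(εs + |εd|) = 7/15.
So producers capture 7/15 of the subsidy.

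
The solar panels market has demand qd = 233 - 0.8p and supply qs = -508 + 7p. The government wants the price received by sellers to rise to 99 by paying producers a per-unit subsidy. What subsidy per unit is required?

Required subsidy s = 39 per unit

At a seller price of 99, quantity supplied is -508 + 7·99 = 185.
Buyers absorb 185 only when they pay pb with 233 − 0.8·pb = 185, i.e. pb = 60.
s = ps − pb = 99 − 60 = 39.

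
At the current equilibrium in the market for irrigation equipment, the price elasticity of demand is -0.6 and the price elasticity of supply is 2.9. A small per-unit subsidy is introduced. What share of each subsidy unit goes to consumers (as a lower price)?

Consumer share = 29/35

For a small subsidy around the equilibrium, the benefit split depends on the relative slopes, which at a point are proportional to the elasticities.
Buyer share = εs/(εs + |εd|) = 2.9/(2.9 + 0.6) = 29/35; seller share = |εd|/(εs + |εd|) = 6/35.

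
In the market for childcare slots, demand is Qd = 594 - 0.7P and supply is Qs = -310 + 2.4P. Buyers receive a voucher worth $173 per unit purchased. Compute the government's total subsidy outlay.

Pre-subsidy: 594 - 0.7P = -310 + 2.4P gives P* = 9040/31, Q* = 12086/31.
With the rebate, buyers effectively pay Pb = Ps − 173, where Ps is the price sellers receive.
Demand in terms of Ps becomes Qd = 594 − 0.7(Ps − 173) = 715.1 - 0.7Ps. Setting this equal to supply: 715.1 - 0.7Ps = -310 + 2.4Ps, so Ps = 10251/31.
Buyers pay Pb = 10251/31 − 173 = 4888/31; Q' = -310 + 2.4·(10251/31) = 74962/155.
Government outlay = subsidy × quantity = 173 × 74962/155 = 12968426/155.

Government cost = 12968426/155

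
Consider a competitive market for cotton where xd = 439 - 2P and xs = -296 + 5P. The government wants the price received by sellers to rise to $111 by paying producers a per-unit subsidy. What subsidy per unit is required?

At a seller price of 111, quantity supplied is -296 + 5·111 = 259.
Buyers absorb 259 only when they pay Pb with 439 − 2·Pb = 259, i.e. Pb = 90.
s = Ps − Pb = 111 − 90 = 21.

Required subsidy s = $21 per unit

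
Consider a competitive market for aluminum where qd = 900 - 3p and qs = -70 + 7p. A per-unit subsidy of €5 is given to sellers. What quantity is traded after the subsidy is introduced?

Pre-subsidy: 900 - 3p = -70 + 7p gives p* = 97, q* = 609.
With the subsidy, sellers receive ps = pb + 5 for each unit, where pb is the price buyers pay.
Supply in terms of pb becomes qs = -70 + 7(pb + 5) = -35 + 7pb. Setting this equal to demand: 900 - 3pb = -35 + 7pb, so pb = 93.5.
Sellers receive ps = 93.5 + 5 = 98.5; q' = 900 − 3·93.5 = 619.5.

q' = 619.5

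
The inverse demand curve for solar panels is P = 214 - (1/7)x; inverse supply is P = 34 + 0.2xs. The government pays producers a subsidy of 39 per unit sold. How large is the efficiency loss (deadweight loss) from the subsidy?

Deadweight loss = 2218.125

Pre-subsidy: 214 - (1/7)x = 34 + 0.2x gives x* = 525 and P* = 139.
With the subsidy, sellers receive Ps = Pb + 39 for each unit, where Pb is the price buyers pay.
On the curves, Pb = 214 - (1/7)x and Ps = 34 + 0.2x; the wedge Ps − Pb = 39 gives 34 + 0.2x − (214 - (1/7)x) = 39, so x' = 638.75.
Then Pb = 214 − (1/7)·638.75 = 122.75 and Ps = 34 + 0.2·638.75 = 161.75.
The subsidy expands output by 638.75 − 525 = 113.75 past the efficient level; on those units the gap between marginal cost and willingness to pay runs from 0 up to 39.
DWL = ½ × 39 × 113.75 = 2218.125.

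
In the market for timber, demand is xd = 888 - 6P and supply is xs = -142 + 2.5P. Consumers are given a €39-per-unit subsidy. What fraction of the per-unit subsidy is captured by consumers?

Consumer share = 5/17

Pre-subsidy: 888 - 6P = -142 + 2.5P gives P* = 2060/17, x* = 2736/17.
With the rebate, buyers effectively pay Pb = Ps − 39, where Ps is the price sellers receive.
Demand in terms of Ps becomes xd = 888 − 6(Ps − 39) = 1122 - 6Ps. Setting this equal to supply: 1122 - 6Ps = -142 + 2.5Ps, so Ps = 2528/17.
Buyers pay Pb = 2528/17 − 39 = 1865/17; x' = -142 + 2.5·(2528/17) = 3906/17.
Buyers' price falls by P* − Pb = 2060/17 − 1865/17 = 195/17; sellers' price rises by Ps − P* = 2528/17 − 2060/17 = 468/17.
So consumers capture (195/17)/39 = 5/17 of each unit of subsidy.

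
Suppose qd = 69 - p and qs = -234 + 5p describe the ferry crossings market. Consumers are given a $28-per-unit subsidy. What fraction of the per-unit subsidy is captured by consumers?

Consumer share = 5/6

Pre-subsidy: 69 - p = -234 + 5p gives p* = 50.5, q* = 18.5.
With the rebate, buyers effectively pay pb = ps − 28, where ps is the price sellers receive.
Demand in terms of ps becomes qd = 69 − 1(ps − 28) = 97 - ps. Setting this equal to supply: 97 - ps = -234 + 5ps, so ps = 331/6.
Buyers pay pb = 331/6 − 28 = 163/6; q' = -234 + 5·(331/6) = 251/6.
Buyers' price falls by p* − pb = 50.5 − 163/6 = 70/3; sellers' price rises by ps − p* = 331/6 − 50.5 = 14/3.
So consumers capture (70/3)/28 = 5/6 of each unit of subsidy.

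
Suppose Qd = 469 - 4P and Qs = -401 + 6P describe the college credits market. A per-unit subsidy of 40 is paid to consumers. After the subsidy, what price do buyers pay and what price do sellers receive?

Pre-subsidy: 469 - 4P = -401 + 6P gives P* = 87, Q* = 121.
With the rebate, buyers effectively pay Pb = Ps − 40, where Ps is the price sellers receive.
Demand in terms of Ps becomes Qd = 469 − 4(Ps − 40) = 629 - 4Ps. Setting this equal to supply: 629 - 4Ps = -401 + 6Ps, so Ps = 103.
Buyers pay Pb = 103 − 40 = 63; Q' = -401 + 6·103 = 217.

Buyers pay 63; sellers receive 103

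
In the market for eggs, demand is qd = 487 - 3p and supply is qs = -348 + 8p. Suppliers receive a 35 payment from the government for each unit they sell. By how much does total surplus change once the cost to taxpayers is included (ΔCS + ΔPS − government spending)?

Pre-subsidy: 487 - 3p = -348 + 8p gives p* = 835/11, q* = 2852/11.
With the subsidy, sellers receive ps = pb + 35 for each unit, where pb is the price buyers pay.
Supply in terms of pb becomes qs = -348 + 8(pb + 35) = -68 + 8pb. Setting this equal to demand: 487 - 3pb = -68 + 8pb, so pb = 555/11.
Sellers receive ps = 555/11 + 35 = 940/11; q' = 487 − 3·(555/11) = 3692/11.
ΔCS = ½(2852/11 + 3692/11)(835/11 − 555/11) = 916160/121; ΔPS = ½(2852/11 + 3692/11)(940/11 − 835/11) = 343560/121.
Government spending = 35 × 3692/11 = 129220/11.
Net change = 916160/121 + 343560/121 − 129220/11 = -14700/11. The loss equals the DWL triangle ½·35·840/11.

Net change in total surplus = -14700/11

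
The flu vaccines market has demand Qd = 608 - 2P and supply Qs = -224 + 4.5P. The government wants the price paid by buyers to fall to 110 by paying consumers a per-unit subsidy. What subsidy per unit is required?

Required subsidy s = 26 per unit

At a buyer price of 110, quantity demanded is 608 − 2·110 = 388.
Sellers supply 388 only when they receive Ps with -224 + 4.5·Ps = 388, i.e. Ps = 136.
s = Ps − Pb = 136 − 110 = 26.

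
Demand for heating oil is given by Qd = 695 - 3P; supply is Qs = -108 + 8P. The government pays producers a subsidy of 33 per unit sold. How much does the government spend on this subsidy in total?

Government cost = 18084

Pre-subsidy: 695 - 3P = -108 + 8P gives P* = 73, Q* = 476.
With the subsidy, sellers receive Ps = Pb + 33 for each unit, where Pb is the price buyers pay.
Supply in terms of Pb becomes Qs = -108 + 8(Pb + 33) = 156 + 8Pb. Setting this equal to demand: 695 - 3Pb = 156 + 8Pb, so Pb = 49.
Sellers receive Ps = 49 + 33 = 82; Q' = 695 − 3·49 = 548.
Government outlay = subsidy × quantity = 33 × 548 = 18084.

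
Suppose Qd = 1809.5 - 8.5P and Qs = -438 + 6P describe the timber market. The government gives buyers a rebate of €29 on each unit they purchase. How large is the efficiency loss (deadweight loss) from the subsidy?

Deadweight loss = €1479

Pre-subsidy: 1809.5 - 8.5P = -438 + 6P gives P* = 155, Q* = 492.
With the rebate, buyers effectively pay Pb = Ps − 29, where Ps is the price sellers receive.
Demand in terms of Ps becomes Qd = 1809.5 − 8.5(Ps − 29) = 2056 - 8.5Ps. Setting this equal to supply: 2056 - 8.5Ps = -438 + 6Ps, so Ps = 172.
Buyers pay Pb = 172 − 29 = 143; Q' = -438 + 6·172 = 594.
The subsidy expands output by 594 − 492 = 102 past the efficient level; on those units the gap between marginal cost and willingness to pay runs from 0 up to 29.
DWL = ½ × 29 × 102 = 1479.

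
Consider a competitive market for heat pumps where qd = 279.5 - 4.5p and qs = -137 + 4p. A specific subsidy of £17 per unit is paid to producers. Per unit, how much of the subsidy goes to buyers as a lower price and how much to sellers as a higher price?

Buyers gain £8 per unit; sellers gain £9 per unit

Pre-subsidy: 279.5 - 4.5p = -137 + 4p gives p* = 49, q* = 59.
With the subsidy, sellers receive ps = pb + 17 for each unit, where pb is the price buyers pay.
Supply in terms of pb becomes qs = -137 + 4(pb + 17) = -69 + 4pb. Setting this equal to demand: 279.5 - 4.5pb = -69 + 4pb, so pb = 41.
Sellers receive ps = 41 + 17 = 58; q' = 279.5 − 4.5·41 = 95.
Buyers' price falls by p* − pb = 49 − 41 = 8; sellers' price rises by ps − p* = 58 − 49 = 9.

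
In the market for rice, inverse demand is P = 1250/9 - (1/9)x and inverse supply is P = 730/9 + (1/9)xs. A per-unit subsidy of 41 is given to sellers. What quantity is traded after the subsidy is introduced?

Pre-subsidy: 1250/9 - (1/9)x = 730/9 + (1/9)x gives x* = 260 and P* = 110.
With the subsidy, sellers receive Ps = Pb + 41 for each unit, where Pb is the price buyers pay.
On the curves, Pb = 1250/9 - (1/9)x and Ps = 730/9 + (1/9)x; the wedge Ps − Pb = 41 gives 730/9 + (1/9)x − (1250/9 - (1/9)x) = 41, so x' = 444.5.
Then Pb = 1250/9 − (1/9)·444.5 = 89.5 and Ps = 730/9 + (1/9)·444.5 = 130.5.

x' = 444.5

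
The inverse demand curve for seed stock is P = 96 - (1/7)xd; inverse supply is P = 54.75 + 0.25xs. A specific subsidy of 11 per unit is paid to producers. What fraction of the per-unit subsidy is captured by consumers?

Consumer share = 4/11

Pre-subsidy: 96 - (1/7)x = 54.75 + 0.25x gives x* = 105 and P* = 81.
With the subsidy, sellers receive Ps = Pb + 11 for each unit, where Pb is the price buyers pay.
On the curves, Pb = 96 - (1/7)x and Ps = 54.75 + 0.25x; the wedge Ps − Pb = 11 gives 54.75 + 0.25x − (96 - (1/7)x) = 11, so x' = 133.
Then Pb = 96 − (1/7)·133 = 77 and Ps = 54.75 + 0.25·133 = 88.
Buyers' price falls by P* − Pb = 81 − 77 = 4; sellers' price rises by Ps − P* = 88 − 81 = 7.
So consumers capture 4/11 = 4/11 of each unit of subsidy.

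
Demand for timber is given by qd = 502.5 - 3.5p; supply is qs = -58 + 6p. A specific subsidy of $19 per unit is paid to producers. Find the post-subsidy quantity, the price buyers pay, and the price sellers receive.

q' = 338; buyers pay $47; sellers receive $66

Pre-subsidy: 502.5 - 3.5p = -58 + 6p gives p* = 59, q* = 296.
With the subsidy, sellers receive ps = pb + 19 for each unit, where pb is the price buyers pay.
Supply in terms of pb becomes qs = -58 + 6(pb + 19) = 56 + 6pb. Setting this equal to demand: 502.5 - 3.5pb = 56 + 6pb, so pb = 47.
Sellers receive ps = 47 + 19 = 66; q' = 502.5 − 3.5·47 = 338.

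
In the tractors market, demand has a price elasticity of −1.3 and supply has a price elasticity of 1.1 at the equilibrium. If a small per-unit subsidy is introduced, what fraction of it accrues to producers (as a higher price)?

Producer share = 13/24

For a small subsidy around the equilibrium, the benefit split depends on the relative slopes, which at a point are proportional to the elasticities.
Buyer share = εs/(εs + |εd|) = 1.1/(1.1 + 1.3) = 11/24; seller share = |εd|/(εs + |εd|) = 13/24.
So producers capture 13/24 of the subsidy.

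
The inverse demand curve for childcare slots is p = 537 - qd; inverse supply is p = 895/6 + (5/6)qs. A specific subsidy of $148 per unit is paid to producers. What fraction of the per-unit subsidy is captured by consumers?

Pre-subsidy: 537 - q = 895/6 + (5/6)q gives q* = 2327/11 and p* = 3580/11.
With the subsidy, sellers receive ps = pb + 148 for each unit, where pb is the price buyers pay.
On the curves, pb = 537 - q and ps = 895/6 + (5/6)q; the wedge ps − pb = 148 gives 895/6 + (5/6)q − (537 - q) = 148, so q' = 3215/11.
Then pb = 537 − 1·(3215/11) = 2692/11 and ps = 895/6 + (5/6)·(3215/11) = 4320/11.
Buyers' price falls by p* − pb = 3580/11 − 2692/11 = 888/11; sellers' price rises by ps − p* = 4320/11 − 3580/11 = 740/11.
So consumers capture (888/11)/148 = 6/11 of each unit of subsidy.

Consumer share = 6/11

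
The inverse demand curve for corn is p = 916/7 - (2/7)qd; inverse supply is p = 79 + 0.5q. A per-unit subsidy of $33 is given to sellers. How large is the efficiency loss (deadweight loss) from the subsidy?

Deadweight loss = $693

Pre-subsidy: 916/7 - (2/7)q = 79 + 0.5q gives q* = 66 and p* = 112.
With the subsidy, sellers receive ps = pb + 33 for each unit, where pb is the price buyers pay.
On the curves, pb = 916/7 - (2/7)q and ps = 79 + 0.5q; the wedge ps − pb = 33 gives 79 + 0.5q − (916/7 - (2/7)q) = 33, so q' = 108.
Then pb = 916/7 − (2/7)·108 = 100 and ps = 79 + 0.5·108 = 133.
The subsidy expands output by 108 − 66 = 42 past the efficient level; on those units the gap between marginal cost and willingness to pay runs from 0 up to 33.
DWL = ½ × 33 × 42 = 693.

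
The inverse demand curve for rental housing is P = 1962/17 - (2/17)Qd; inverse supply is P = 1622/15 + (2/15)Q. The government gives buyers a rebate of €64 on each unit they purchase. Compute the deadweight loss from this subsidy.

Deadweight loss = €8160

Pre-subsidy: 1962/17 - (2/17)Q = 1622/15 + (2/15)Q gives Q* = 29 and P* = 112.
With the rebate, buyers effectively pay Pb = Ps − 64, where Ps is the price sellers receive.
On the curves, Pb = 1962/17 - (2/17)Q and Ps = 1622/15 + (2/15)Q; the wedge Ps − Pb = 64 gives 1622/15 + (2/15)Q − (1962/17 - (2/17)Q) = 64, so Q' = 284.
Then Pb = 1962/17 − (2/17)·284 = 82 and Ps = 1622/15 + (2/15)·284 = 146.
The subsidy expands output by 284 − 29 = 255 past the efficient level; on those units the gap between marginal cost and willingness to pay runs from 0 up to 64.
DWL = ½ × 64 × 255 = 8160.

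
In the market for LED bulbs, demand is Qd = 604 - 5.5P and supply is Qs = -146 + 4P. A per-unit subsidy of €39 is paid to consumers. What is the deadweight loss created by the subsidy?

Deadweight loss = 33462/19

Pre-subsidy: 604 - 5.5P = -146 + 4P gives P* = 1500/19, Q* = 3226/19.
With the rebate, buyers effectively pay Pb = Ps − 39, where Ps is the price sellers receive.
Demand in terms of Ps becomes Qd = 604 − 5.5(Ps − 39) = 818.5 - 5.5Ps. Setting this equal to supply: 818.5 - 5.5Ps = -146 + 4Ps, so Ps = 1929/19.
Buyers pay Pb = 1929/19 − 39 = 1188/19; Q' = -146 + 4·(1929/19) = 4942/19.
The subsidy expands output by 4942/19 − 3226/19 = 1716/19 past the efficient level; on those units the gap between marginal cost and willingness to pay runs from 0 up to 39.
DWL = ½ × 39 × 1716/19 = 33462/19.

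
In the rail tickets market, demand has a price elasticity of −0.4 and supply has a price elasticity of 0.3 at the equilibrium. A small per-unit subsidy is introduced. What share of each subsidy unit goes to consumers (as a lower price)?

For a small subsidy around the equilibrium, the benefit split depends on the relative slopes, which at a point are proportional to the elasticities.
Buyer share = εs/(εs + |εd|) = 0.3/(0.3 + 0.4) = 3/7; seller share = |εd|/(εs + |εd|) = 4/7.

Consumer share = 3/7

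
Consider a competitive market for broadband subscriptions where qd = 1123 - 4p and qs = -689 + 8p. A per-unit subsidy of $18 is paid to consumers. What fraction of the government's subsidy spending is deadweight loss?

DWL / government spending = 8/189

Pre-subsidy: 1123 - 4p = -689 + 8p gives p* = 151, q* = 519.
With the rebate, buyers effectively pay pb = ps − 18, where ps is the price sellers receive.
Demand in terms of ps becomes qd = 1123 − 4(ps − 18) = 1195 - 4ps. Setting this equal to supply: 1195 - 4ps = -689 + 8ps, so ps = 157.
Buyers pay pb = 157 − 18 = 139; q' = -689 + 8·157 = 567.
ΔCS = ½(519 + 567)(151 − 139) = 6516; ΔPS = ½(519 + 567)(157 − 151) = 3258.
Government spending = 18 × 567 = 10206.
DWL = ½ × 18 × (567 − 519) = 432; fraction = 432 / 10206 = 8/189.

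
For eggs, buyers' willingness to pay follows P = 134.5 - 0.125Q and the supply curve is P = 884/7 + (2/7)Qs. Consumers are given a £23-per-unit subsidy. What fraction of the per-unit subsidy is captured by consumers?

Pre-subsidy: 134.5 - 0.125Q = 884/7 + (2/7)Q gives Q* = 20 and P* = 132.
With the rebate, buyers effectively pay Pb = Ps − 23, where Ps is the price sellers receive.
On the curves, Pb = 134.5 - 0.125Q and Ps = 884/7 + (2/7)Q; the wedge Ps − Pb = 23 gives 884/7 + (2/7)Q − (134.5 - 0.125Q) = 23, so Q' = 76.
Then Pb = 134.5 − 0.125·76 = 125 and Ps = 884/7 + (2/7)·76 = 148.
Buyers' price falls by P* − Pb = 132 − 125 = 7; sellers' price rises by Ps − P* = 148 − 132 = 16.
So consumers capture 7/23 = 7/23 of each unit of subsidy.

Consumer share = 7/23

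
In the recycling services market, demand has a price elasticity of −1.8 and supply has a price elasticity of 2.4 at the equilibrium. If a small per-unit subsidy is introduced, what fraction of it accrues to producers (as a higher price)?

Producer share = 3/7

For a small subsidy around the equilibrium, the benefit split depends on the relative slopes, which at a point are proportional to the elasticities.
Buyer share = εs/(εs + |εd|) = 2.4/(2.4 + 1.8) = 4/7; seller share = |εd|/(εs + |εd|) = 3/7.
So producers capture 3/7 of the subsidy.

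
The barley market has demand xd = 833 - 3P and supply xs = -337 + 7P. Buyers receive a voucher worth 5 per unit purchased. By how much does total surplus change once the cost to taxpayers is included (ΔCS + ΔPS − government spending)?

Net change in total surplus = -26.25

Pre-subsidy: 833 - 3P = -337 + 7P gives P* = 117, x* = 482.
With the rebate, buyers effectively pay Pb = Ps − 5, where Ps is the price sellers receive.
Demand in terms of Ps becomes xd = 833 − 3(Ps − 5) = 848 - 3Ps. Setting this equal to supply: 848 - 3Ps = -337 + 7Ps, so Ps = 118.5.
Buyers pay Pb = 118.5 − 5 = 113.5; x' = -337 + 7·118.5 = 492.5.
ΔCS = ½(482 + 492.5)(117 − 113.5) = 1705.375; ΔPS = ½(482 + 492.5)(118.5 − 117) = 730.875.
Government spending = 5 × 492.5 = 2462.5.
Net change = 1705.375 + 730.875 − 2462.5 = -26.25. The loss equals the DWL triangle ½·5·10.5.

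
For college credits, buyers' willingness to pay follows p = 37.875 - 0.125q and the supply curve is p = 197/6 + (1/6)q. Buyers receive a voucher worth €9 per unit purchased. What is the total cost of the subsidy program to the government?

Pre-subsidy: 37.875 - 0.125q = 197/6 + (1/6)q gives q* = 121/7 and p* = 250/7.
With the rebate, buyers effectively pay pb = ps − 9, where ps is the price sellers receive.
On the curves, pb = 37.875 - 0.125q and ps = 197/6 + (1/6)q; the wedge ps − pb = 9 gives 197/6 + (1/6)q − (37.875 - 0.125q) = 9, so q' = 337/7.
Then pb = 37.875 − 0.125·(337/7) = 223/7 and ps = 197/6 + (1/6)·(337/7) = 286/7.
Government outlay = subsidy × quantity = 9 × 337/7 = 3033/7.

Government cost = 3033/7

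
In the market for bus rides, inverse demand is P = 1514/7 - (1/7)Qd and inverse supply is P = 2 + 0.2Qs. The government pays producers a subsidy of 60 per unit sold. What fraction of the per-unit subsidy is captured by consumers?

Consumer share = 5/12

Pre-subsidy: 1514/7 - (1/7)Q = 2 + 0.2Q gives Q* = 625 and P* = 127.
With the subsidy, sellers receive Ps = Pb + 60 for each unit, where Pb is the price buyers pay.
On the curves, Pb = 1514/7 - (1/7)Q and Ps = 2 + 0.2Q; the wedge Ps − Pb = 60 gives 2 + 0.2Q − (1514/7 - (1/7)Q) = 60, so Q' = 800.
Then Pb = 1514/7 − (1/7)·800 = 102 and Ps = 2 + 0.2·800 = 162.
Buyers' price falls by P* − Pb = 127 − 102 = 25; sellers' price rises by Ps − P* = 162 − 127 = 35.
So consumers capture 25/60 = 5/12 of each unit of subsidy.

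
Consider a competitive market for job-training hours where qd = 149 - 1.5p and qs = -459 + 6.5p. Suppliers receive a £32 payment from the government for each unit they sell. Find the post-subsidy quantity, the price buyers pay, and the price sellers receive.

q' = 74; buyers pay £50; sellers receive £82

Pre-subsidy: 149 - 1.5p = -459 + 6.5p gives p* = 76, q* = 35.
With the subsidy, sellers receive ps = pb + 32 for each unit, where pb is the price buyers pay.
Supply in terms of pb becomes qs = -459 + 6.5(pb + 32) = -251 + 6.5pb. Setting this equal to demand: 149 - 1.5pb = -251 + 6.5pb, so pb = 50.
Sellers receive ps = 50 + 32 = 82; q' = 149 − 1.5·50 = 74.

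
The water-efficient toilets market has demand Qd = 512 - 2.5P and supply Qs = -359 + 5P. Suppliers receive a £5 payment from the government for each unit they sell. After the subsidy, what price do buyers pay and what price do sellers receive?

Buyers pay £112.8; sellers receive £117.8

Pre-subsidy: 512 - 2.5P = -359 + 5P gives P* = 1742/15, Q* = 665/3.
With the subsidy, sellers receive Ps = Pb + 5 for each unit, where Pb is the price buyers pay.
Supply in terms of Pb becomes Qs = -359 + 5(Pb + 5) = -334 + 5Pb. Setting this equal to demand: 512 - 2.5Pb = -334 + 5Pb, so Pb = 112.8.
Sellers receive Ps = 112.8 + 5 = 117.8; Q' = 512 − 2.5·112.8 = 230.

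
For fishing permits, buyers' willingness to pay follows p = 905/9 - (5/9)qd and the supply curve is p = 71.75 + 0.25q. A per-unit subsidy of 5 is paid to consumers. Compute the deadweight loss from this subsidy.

Pre-subsidy: 905/9 - (5/9)q = 71.75 + 0.25q gives q* = 1037/29 and p* = 2340/29.
With the rebate, buyers effectively pay pb = ps − 5, where ps is the price sellers receive.
On the curves, pb = 905/9 - (5/9)q and ps = 71.75 + 0.25q; the wedge ps − pb = 5 gives 71.75 + 0.25q − (905/9 - (5/9)q) = 5, so q' = 1217/29.
Then pb = 905/9 − (5/9)·(1217/29) = 2240/29 and ps = 71.75 + 0.25·(1217/29) = 2385/29.
The subsidy expands output by 1217/29 − 1037/29 = 180/29 past the efficient level; on those units the gap between marginal cost and willingness to pay runs from 0 up to 5.
DWL = ½ × 5 × 180/29 = 450/29.

Deadweight loss = 450/29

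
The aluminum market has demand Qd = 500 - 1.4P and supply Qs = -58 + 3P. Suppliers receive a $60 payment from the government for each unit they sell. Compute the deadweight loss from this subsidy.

Pre-subsidy: 500 - 1.4P = -58 + 3P gives P* = 1395/11, Q* = 3547/11.
With the subsidy, sellers receive Ps = Pb + 60 for each unit, where Pb is the price buyers pay.
Supply in terms of Pb becomes Qs = -58 + 3(Pb + 60) = 122 + 3Pb. Setting this equal to demand: 500 - 1.4Pb = 122 + 3Pb, so Pb = 945/11.
Sellers receive Ps = 945/11 + 60 = 1605/11; Q' = 500 − 1.4·(945/11) = 4177/11.
The subsidy expands output by 4177/11 − 3547/11 = 630/11 past the efficient level; on those units the gap between marginal cost and willingness to pay runs from 0 up to 60.
DWL = ½ × 60 × 630/11 = 18900/11.

Deadweight loss = 18900/11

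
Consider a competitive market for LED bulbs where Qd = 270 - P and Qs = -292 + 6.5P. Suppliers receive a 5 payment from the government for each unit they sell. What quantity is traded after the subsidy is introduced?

Pre-subsidy: 270 - P = -292 + 6.5P gives P* = 1124/15, Q* = 2926/15.
With the subsidy, sellers receive Ps = Pb + 5 for each unit, where Pb is the price buyers pay.
Supply in terms of Pb becomes Qs = -292 + 6.5(Pb + 5) = -259.5 + 6.5Pb. Setting this equal to demand: 270 - Pb = -259.5 + 6.5Pb, so Pb = 70.6.
Sellers receive Ps = 70.6 + 5 = 75.6; Q' = 270 − 1·70.6 = 199.4.

Q' = 199.4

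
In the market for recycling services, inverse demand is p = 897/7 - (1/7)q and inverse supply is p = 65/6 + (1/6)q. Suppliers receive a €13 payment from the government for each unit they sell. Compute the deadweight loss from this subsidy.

Pre-subsidy: 897/7 - (1/7)q = 65/6 + (1/6)q gives q* = 379 and p* = 74.
With the subsidy, sellers receive ps = pb + 13 for each unit, where pb is the price buyers pay.
On the curves, pb = 897/7 - (1/7)q and ps = 65/6 + (1/6)q; the wedge ps − pb = 13 gives 65/6 + (1/6)q − (897/7 - (1/7)q) = 13, so q' = 421.
Then pb = 897/7 − (1/7)·421 = 68 and ps = 65/6 + (1/6)·421 = 81.
The subsidy expands output by 421 − 379 = 42 past the efficient level; on those units the gap between marginal cost and willingness to pay runs from 0 up to 13.
DWL = ½ × 13 × 42 = 273.

Deadweight loss = €273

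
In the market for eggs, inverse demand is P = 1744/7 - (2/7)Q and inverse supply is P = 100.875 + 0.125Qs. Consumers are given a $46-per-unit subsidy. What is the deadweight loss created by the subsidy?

Pre-subsidy: 1744/7 - (2/7)Q = 100.875 + 0.125Q gives Q* = 361 and P* = 146.
With the rebate, buyers effectively pay Pb = Ps − 46, where Ps is the price sellers receive.
On the curves, Pb = 1744/7 - (2/7)Q and Ps = 100.875 + 0.125Q; the wedge Ps − Pb = 46 gives 100.875 + 0.125Q − (1744/7 - (2/7)Q) = 46, so Q' = 473.
Then Pb = 1744/7 − (2/7)·473 = 114 and Ps = 100.875 + 0.125·473 = 160.
The subsidy expands output by 473 − 361 = 112 past the efficient level; on those units the gap between marginal cost and willingness to pay runs from 0 up to 46.
DWL = ½ × 46 × 112 = 2576.

Deadweight loss = $2576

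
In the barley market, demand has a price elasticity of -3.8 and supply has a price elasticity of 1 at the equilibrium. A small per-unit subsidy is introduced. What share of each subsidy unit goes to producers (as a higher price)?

For a small subsidy around the equilibrium, the benefit split depends on the relative slopes, which at a point are proportional to the elasticities.
Buyer share = εs/(εs + |εd|) = 1/(1 + 3.8) = 5/24; seller share = |εd|/(εs + |εd|) = 19/24.
So producers capture 19/24 of the subsidy.

Producer share = 19/24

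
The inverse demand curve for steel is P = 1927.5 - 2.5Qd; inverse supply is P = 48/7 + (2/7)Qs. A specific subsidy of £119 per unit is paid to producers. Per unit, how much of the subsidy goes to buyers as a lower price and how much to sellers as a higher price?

Pre-subsidy: 1927.5 - 2.5Q = 48/7 + (2/7)Q gives Q* = 8963/13 and P* = 2650/13.
With the subsidy, sellers receive Ps = Pb + 119 for each unit, where Pb is the price buyers pay.
On the curves, Pb = 1927.5 - 2.5Q and Ps = 48/7 + (2/7)Q; the wedge Ps − Pb = 119 gives 48/7 + (2/7)Q − (1927.5 - 2.5Q) = 119, so Q' = 28555/39.
Then Pb = 1927.5 − 2.5·(28555/39) = 3785/39 and Ps = 48/7 + (2/7)·(28555/39) = 8426/39.
Buyers' price falls by P* − Pb = 2650/13 − 3785/39 = 4165/39; sellers' price rises by Ps − P* = 8426/39 − 2650/13 = 476/39.

Buyers gain 4165/39 per unit; sellers gain 476/39 per unit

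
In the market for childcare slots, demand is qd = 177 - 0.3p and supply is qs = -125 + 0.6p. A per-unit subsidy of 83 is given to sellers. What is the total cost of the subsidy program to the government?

Pre-subsidy: 177 - 0.3p = -125 + 0.6p gives p* = 3020/9, q* = 229/3.
With the subsidy, sellers receive ps = pb + 83 for each unit, where pb is the price buyers pay.
Supply in terms of pb becomes qs = -125 + 0.6(pb + 83) = -75.2 + 0.6pb. Setting this equal to demand: 177 - 0.3pb = -75.2 + 0.6pb, so pb = 2522/9.
Sellers receive ps = 2522/9 + 83 = 3269/9; q' = 177 − 0.3·(2522/9) = 1394/15.
Government outlay = subsidy × quantity = 83 × 1394/15 = 115702/15.

Government cost = 115702/15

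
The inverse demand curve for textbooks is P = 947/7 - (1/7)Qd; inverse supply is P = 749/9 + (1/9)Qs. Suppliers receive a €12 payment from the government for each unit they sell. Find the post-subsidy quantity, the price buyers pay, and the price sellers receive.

Pre-subsidy: 947/7 - (1/7)Q = 749/9 + (1/9)Q gives Q* = 205 and P* = 106.
With the subsidy, sellers receive Ps = Pb + 12 for each unit, where Pb is the price buyers pay.
On the curves, Pb = 947/7 - (1/7)Q and Ps = 749/9 + (1/9)Q; the wedge Ps − Pb = 12 gives 749/9 + (1/9)Q − (947/7 - (1/7)Q) = 12, so Q' = 252.25.
Then Pb = 947/7 − (1/7)·252.25 = 99.25 and Ps = 749/9 + (1/9)·252.25 = 111.25.

Q' = 252.25; buyers pay €99.25; sellers receive €111.25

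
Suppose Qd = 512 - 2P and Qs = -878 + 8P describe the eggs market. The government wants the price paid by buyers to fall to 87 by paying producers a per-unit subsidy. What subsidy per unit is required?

Required subsidy s = 65 per unit

At a buyer price of 87, quantity demanded is 512 − 2·87 = 338.
Sellers supply 338 only when they receive Ps with -878 + 8·Ps = 338, i.e. Ps = 152.
s = Ps − Pb = 152 − 87 = 65.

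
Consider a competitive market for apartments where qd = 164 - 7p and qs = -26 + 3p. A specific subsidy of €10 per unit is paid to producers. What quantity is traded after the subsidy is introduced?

Pre-subsidy: 164 - 7p = -26 + 3p gives p* = 19, q* = 31.
With the subsidy, sellers receive ps = pb + 10 for each unit, where pb is the price buyers pay.
Supply in terms of pb becomes qs = -26 + 3(pb + 10) = 4 + 3pb. Setting this equal to demand: 164 - 7pb = 4 + 3pb, so pb = 16.
Sellers receive ps = 16 + 10 = 26; q' = 164 − 7·16 = 52.

q' = 52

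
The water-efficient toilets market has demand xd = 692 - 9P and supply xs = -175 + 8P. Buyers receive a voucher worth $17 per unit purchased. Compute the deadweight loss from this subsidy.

Pre-subsidy: 692 - 9P = -175 + 8P gives P* = 51, x* = 233.
With the rebate, buyers effectively pay Pb = Ps − 17, where Ps is the price sellers receive.
Demand in terms of Ps becomes xd = 692 − 9(Ps − 17) = 845 - 9Ps. Setting this equal to supply: 845 - 9Ps = -175 + 8Ps, so Ps = 60.
Buyers pay Pb = 60 − 17 = 43; x' = -175 + 8·60 = 305.
The subsidy expands output by 305 − 233 = 72 past the efficient level; on those units the gap between marginal cost and willingness to pay runs from 0 up to 17.
DWL = ½ × 17 × 72 = 612.

Deadweight loss = $612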